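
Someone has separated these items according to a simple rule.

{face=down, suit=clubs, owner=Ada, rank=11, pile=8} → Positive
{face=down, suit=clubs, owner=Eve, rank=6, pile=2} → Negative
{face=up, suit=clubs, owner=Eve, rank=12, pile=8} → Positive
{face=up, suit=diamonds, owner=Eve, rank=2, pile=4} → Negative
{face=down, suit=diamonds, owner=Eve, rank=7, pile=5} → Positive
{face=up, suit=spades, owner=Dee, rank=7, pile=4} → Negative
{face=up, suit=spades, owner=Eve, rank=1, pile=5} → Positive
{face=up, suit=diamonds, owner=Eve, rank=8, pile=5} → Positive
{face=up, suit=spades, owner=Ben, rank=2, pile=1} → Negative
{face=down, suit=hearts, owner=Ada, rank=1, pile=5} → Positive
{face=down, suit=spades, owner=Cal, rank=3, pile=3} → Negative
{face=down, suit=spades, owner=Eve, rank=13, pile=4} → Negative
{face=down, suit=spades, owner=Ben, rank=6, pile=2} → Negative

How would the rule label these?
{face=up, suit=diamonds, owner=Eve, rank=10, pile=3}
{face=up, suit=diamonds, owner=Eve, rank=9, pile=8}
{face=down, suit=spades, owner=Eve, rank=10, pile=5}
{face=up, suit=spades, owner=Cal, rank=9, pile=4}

The simplest hypothesis consistent with all the labels is: pile ≥ 5.

Negative, Positive, Positive, Negative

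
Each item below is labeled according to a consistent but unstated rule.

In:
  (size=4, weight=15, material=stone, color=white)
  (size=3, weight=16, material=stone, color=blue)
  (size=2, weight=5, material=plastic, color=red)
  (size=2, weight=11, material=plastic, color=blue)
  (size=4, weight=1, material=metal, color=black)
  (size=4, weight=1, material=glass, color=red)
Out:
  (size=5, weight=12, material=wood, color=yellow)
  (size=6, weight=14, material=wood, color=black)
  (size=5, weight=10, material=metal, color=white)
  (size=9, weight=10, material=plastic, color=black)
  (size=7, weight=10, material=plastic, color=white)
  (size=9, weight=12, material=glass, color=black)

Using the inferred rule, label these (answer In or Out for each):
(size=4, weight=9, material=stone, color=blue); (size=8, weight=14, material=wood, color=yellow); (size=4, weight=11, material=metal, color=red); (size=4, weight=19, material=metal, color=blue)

The classifier is using: size ≤ 4.

In, Out, In, In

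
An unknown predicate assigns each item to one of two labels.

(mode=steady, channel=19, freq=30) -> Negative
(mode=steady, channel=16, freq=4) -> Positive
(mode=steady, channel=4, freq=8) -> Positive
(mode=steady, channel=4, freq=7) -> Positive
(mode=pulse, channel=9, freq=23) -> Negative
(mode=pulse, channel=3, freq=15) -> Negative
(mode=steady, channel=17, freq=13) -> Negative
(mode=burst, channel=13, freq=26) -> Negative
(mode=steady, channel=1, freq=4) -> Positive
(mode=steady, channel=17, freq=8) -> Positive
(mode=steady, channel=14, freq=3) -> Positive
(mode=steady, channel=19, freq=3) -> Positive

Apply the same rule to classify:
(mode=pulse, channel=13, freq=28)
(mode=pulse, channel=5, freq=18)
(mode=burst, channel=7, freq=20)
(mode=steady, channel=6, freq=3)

Rule: freq ≤ 8. This holds for each 'Positive' example and fails for each 'Negative' one.
Negative: (mode=pulse, channel=13, freq=28), since freq = 28.
Negative: (mode=pulse, channel=5, freq=18), since freq = 18.
Negative: (mode=burst, channel=7, freq=20), since freq = 20.
Positive: (mode=steady, channel=6, freq=3), since freq = 3.

Negative, Negative, Negative, Positive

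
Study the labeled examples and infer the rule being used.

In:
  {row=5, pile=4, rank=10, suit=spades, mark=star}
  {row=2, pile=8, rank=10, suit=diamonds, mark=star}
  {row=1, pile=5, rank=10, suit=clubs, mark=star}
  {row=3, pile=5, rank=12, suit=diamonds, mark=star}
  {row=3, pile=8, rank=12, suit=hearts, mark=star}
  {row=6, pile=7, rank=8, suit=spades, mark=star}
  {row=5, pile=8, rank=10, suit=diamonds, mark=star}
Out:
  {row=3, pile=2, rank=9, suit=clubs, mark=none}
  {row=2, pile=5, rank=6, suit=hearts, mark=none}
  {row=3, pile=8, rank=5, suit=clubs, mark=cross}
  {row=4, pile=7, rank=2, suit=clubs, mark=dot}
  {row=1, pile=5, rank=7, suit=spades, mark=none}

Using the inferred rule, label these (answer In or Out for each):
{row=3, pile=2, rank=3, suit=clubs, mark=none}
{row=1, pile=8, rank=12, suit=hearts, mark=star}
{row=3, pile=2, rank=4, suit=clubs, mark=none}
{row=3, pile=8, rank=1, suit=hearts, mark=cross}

Out, In, Out, Out

The simplest hypothesis consistent with all the labels is: mark is star.
{row=3, pile=2, rank=3, suit=clubs, mark=none} → mark is none → Out. {row=1, pile=8, rank=12, suit=hearts, mark=star} → mark is star → In. {row=3, pile=2, rank=4, suit=clubs, mark=none} → mark is none → Out. {row=3, pile=8, rank=1, suit=hearts, mark=cross} → mark is cross → Out.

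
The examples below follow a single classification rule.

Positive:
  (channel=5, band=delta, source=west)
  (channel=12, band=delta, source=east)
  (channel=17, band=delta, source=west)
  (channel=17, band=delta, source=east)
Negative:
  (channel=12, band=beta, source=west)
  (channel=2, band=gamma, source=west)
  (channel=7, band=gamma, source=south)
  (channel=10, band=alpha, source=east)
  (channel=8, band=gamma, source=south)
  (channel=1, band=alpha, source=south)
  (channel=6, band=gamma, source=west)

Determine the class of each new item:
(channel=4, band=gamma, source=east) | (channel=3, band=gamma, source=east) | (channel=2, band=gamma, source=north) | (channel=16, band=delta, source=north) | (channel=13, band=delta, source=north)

Negative, Negative, Negative, Positive, Positive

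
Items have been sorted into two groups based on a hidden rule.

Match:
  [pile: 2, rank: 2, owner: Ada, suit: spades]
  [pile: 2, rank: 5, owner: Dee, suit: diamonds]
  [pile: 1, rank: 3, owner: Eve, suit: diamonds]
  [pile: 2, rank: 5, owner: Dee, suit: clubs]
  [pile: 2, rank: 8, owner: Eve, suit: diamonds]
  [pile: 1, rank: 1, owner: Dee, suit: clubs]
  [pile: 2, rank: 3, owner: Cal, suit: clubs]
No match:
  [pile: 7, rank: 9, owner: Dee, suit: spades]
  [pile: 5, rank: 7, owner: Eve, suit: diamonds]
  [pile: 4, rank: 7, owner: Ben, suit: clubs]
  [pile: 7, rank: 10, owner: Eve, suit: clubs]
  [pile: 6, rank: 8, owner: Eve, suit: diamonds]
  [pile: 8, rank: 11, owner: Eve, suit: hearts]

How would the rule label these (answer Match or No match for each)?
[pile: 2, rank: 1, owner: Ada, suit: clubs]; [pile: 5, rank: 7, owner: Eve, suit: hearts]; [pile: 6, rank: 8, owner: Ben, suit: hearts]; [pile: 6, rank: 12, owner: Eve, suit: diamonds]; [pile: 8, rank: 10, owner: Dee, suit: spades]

Match, No match, No match, No match, No match

A rule that fits every label: pile ≤ 2 — true of each 'Match' example, false of each 'No match' one.
[pile: 2, rank: 1, owner: Ada, suit: clubs] → pile = 2 → Match.
[pile: 5, rank: 7, owner: Eve, suit: hearts] → pile = 5 → No match.
[pile: 6, rank: 8, owner: Ben, suit: hearts] → pile = 6 → No match.
[pile: 6, rank: 12, owner: Eve, suit: diamonds] → pile = 6 → No match.
[pile: 8, rank: 10, owner: Dee, suit: spades] → pile = 8 → No match.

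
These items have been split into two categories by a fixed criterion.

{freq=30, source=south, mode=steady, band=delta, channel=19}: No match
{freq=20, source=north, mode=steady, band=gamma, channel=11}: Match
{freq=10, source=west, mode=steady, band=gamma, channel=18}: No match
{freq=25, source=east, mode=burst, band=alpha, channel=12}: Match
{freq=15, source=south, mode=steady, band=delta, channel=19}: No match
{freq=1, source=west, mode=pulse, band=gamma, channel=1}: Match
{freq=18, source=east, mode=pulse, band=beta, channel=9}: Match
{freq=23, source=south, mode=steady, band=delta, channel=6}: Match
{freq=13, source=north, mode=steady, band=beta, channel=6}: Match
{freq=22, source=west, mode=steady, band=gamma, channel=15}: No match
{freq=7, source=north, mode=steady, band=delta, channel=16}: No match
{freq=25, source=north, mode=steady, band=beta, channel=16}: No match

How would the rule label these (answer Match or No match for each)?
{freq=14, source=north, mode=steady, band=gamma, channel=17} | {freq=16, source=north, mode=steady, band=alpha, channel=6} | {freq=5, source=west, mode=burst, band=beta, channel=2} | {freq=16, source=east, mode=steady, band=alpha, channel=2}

No match, Match, Match, Match

Rule: channel ≤ 12. This holds for each 'Match' example and fails for each 'No match' one.
{freq=14, source=north, mode=steady, band=gamma, channel=17}: No match (channel = 17). {freq=16, source=north, mode=steady, band=alpha, channel=6}: Match (channel = 6). {freq=5, source=west, mode=burst, band=beta, channel=2}: Match (channel = 2). {freq=16, source=east, mode=steady, band=alpha, channel=2}: Match (channel = 2).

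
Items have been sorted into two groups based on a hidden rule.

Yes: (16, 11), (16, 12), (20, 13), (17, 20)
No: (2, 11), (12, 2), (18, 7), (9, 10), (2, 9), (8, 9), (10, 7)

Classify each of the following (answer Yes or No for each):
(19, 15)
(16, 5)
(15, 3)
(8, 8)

Yes, No, No, No

The classifier is using: sum ≥ 27.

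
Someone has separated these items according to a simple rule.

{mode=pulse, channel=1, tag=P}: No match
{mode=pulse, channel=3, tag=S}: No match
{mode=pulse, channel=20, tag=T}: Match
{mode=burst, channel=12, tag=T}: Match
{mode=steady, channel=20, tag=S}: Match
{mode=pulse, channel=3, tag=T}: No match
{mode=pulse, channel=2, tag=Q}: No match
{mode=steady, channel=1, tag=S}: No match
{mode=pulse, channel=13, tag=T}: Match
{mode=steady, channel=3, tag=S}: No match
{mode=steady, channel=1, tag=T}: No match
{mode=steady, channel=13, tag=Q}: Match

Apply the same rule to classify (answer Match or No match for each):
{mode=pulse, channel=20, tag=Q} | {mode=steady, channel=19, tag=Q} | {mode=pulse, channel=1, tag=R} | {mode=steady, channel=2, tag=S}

Match, Match, No match, No match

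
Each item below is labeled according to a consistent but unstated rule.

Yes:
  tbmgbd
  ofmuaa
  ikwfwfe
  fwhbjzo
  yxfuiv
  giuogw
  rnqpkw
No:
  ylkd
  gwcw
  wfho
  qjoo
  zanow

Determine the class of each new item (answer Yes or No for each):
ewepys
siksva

Yes, Yes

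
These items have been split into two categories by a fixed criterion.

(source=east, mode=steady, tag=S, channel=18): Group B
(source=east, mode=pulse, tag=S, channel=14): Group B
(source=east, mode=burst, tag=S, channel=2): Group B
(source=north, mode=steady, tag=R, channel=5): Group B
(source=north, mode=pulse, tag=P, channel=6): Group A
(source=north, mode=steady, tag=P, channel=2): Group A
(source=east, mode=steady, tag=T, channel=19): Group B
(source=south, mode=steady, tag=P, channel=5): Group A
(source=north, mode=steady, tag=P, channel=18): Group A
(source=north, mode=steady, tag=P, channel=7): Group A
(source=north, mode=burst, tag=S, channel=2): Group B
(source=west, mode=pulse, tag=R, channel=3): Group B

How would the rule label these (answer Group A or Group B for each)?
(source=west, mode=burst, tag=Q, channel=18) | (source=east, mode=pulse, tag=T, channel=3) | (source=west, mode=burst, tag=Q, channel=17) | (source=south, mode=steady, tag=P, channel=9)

Looking at the examples, the only property every 'Group A' case has and every 'Group B' case lacks is: tag is P.
(source=west, mode=burst, tag=Q, channel=18) — tag is Q, hence Group B. (source=east, mode=pulse, tag=T, channel=3) — tag is T, hence Group B. (source=west, mode=burst, tag=Q, channel=17) — tag is Q, hence Group B. (source=south, mode=steady, tag=P, channel=9) — tag is P, hence Group A.

Group B, Group B, Group B, Group A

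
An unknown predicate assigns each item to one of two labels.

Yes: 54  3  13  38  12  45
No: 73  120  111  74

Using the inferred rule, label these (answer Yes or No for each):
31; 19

The simplest hypothesis consistent with all the labels is: at most 54.
31: Yes (31 ≤ 54).
19: Yes (19 ≤ 54).

Yes, Yes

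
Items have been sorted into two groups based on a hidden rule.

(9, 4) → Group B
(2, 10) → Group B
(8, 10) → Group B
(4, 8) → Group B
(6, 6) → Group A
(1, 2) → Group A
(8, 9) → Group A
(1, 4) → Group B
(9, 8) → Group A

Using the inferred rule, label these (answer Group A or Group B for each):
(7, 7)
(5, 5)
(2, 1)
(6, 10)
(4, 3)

Group A, Group A, Group A, Group B, Group A

A rule that fits every label: |first − second| ≤ 1 — true of each 'Group A' example, false of each 'Group B' one.
(7, 7): |7−7| = 0, fits → Group A.
(5, 5): |5−5| = 0, fits → Group A.
(2, 1): |2−1| = 1, fits → Group A.
(6, 10): |6−10| = 4, doesn't match → Group B.
(4, 3): |4−3| = 1, fits → Group A.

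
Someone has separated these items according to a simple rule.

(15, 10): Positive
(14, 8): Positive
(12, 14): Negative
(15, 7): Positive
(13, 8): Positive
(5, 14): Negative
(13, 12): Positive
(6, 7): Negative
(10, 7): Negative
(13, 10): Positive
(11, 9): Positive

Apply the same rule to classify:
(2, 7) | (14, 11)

Rule: first > second AND sum ≥ 19. This holds for each 'Positive' example and fails for each 'Negative' one.

Negative, Positive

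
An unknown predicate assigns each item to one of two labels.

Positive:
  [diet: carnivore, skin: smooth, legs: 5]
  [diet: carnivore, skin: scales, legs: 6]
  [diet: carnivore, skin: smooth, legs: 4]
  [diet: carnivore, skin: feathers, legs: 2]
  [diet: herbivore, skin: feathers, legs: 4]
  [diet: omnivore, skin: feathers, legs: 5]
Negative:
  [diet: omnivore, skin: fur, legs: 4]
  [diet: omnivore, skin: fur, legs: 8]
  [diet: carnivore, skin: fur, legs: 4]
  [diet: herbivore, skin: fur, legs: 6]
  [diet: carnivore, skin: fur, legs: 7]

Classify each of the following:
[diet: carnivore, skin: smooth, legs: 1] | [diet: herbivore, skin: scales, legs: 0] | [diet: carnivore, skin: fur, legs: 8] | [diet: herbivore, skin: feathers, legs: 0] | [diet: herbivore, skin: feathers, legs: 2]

Positive, Positive, Negative, Positive, Positive

The rule appears to be: skin is not fur.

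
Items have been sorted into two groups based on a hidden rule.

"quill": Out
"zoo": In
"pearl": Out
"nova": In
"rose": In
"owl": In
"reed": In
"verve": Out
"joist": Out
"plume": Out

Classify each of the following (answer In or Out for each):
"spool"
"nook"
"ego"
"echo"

Out, In, In, In

The classifier is using: length ≤ 4.
Out: "spool", since length 5.
In: "nook", since length 4.
In: "ego", since length 3.
In: "echo", since length 4.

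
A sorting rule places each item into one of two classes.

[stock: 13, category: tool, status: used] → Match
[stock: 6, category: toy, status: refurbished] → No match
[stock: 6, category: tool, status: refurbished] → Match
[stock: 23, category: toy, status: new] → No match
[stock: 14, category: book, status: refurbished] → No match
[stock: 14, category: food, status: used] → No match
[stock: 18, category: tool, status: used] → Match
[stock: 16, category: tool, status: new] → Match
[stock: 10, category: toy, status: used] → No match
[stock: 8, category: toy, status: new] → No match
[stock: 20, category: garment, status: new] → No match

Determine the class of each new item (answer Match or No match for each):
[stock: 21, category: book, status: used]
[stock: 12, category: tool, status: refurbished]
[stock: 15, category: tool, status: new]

No match, Match, Match

All 'Match' examples share one property — category is tool — and every 'No match' example lacks it.
[stock: 21, category: book, status: used] — category is book, hence No match.
[stock: 12, category: tool, status: refurbished] — category is tool, hence Match.
[stock: 15, category: tool, status: new] — category is tool, hence Match.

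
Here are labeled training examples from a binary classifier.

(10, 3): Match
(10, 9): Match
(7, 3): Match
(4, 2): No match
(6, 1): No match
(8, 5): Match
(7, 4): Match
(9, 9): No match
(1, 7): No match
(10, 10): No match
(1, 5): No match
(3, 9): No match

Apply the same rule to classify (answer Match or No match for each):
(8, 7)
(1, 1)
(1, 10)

The classifier is using: first > second AND sum ≥ 8.
(8, 7): 8 > 7, 8+7 = 15, fits → Match.
(1, 1): 1 = 1, 1+1 = 2, fails the rule → No match.
(1, 10): 1 < 10, 1+10 = 11, fails the rule → No match.

Match, No match, No match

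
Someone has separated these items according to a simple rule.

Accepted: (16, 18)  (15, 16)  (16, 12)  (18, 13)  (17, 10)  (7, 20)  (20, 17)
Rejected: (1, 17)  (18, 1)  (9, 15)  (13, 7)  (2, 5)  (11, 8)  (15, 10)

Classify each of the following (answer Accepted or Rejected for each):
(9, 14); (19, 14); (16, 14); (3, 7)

The pattern is that an item is 'Accepted' exactly when: sum ≥ 27.
(9, 14): 9+14 = 23, fails the rule → Rejected. (19, 14): 19+14 = 33, matches → Accepted. (16, 14): 16+14 = 30, matches → Accepted. (3, 7): 3+7 = 10, fails the rule → Rejected.

Rejected, Accepted, Accepted, Rejected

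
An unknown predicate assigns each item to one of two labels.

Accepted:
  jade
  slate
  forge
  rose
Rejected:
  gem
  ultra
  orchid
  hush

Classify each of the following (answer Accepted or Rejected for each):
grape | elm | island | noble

Accepted, Rejected, Rejected, Accepted

'Accepted' ⟺ ends with 'e'.
grape → ends with 'e' → Accepted. elm → ends with 'm' → Rejected. island → ends with 'd' → Rejected. noble → ends with 'e' → Accepted.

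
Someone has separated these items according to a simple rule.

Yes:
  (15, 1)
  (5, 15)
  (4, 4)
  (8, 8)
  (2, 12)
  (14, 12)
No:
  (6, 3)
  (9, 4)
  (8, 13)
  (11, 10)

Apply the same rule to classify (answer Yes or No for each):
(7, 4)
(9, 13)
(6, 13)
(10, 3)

The simplest hypothesis consistent with all the labels is: sum is even.

No, Yes, No, No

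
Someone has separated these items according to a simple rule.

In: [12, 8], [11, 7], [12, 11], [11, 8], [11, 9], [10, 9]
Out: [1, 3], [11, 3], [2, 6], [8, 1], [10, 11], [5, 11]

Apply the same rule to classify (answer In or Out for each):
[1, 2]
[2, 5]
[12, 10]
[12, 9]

Out, Out, In, In

The distinguishing property — first > second AND sum ≥ 16 — holds for all the 'In' cases and none of the 'Out' cases.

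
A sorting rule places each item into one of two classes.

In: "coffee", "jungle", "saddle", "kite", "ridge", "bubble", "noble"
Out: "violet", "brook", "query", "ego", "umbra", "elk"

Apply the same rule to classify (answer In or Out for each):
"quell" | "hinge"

Out, In

The pattern is that an item is 'In' exactly when: ends with 'e'.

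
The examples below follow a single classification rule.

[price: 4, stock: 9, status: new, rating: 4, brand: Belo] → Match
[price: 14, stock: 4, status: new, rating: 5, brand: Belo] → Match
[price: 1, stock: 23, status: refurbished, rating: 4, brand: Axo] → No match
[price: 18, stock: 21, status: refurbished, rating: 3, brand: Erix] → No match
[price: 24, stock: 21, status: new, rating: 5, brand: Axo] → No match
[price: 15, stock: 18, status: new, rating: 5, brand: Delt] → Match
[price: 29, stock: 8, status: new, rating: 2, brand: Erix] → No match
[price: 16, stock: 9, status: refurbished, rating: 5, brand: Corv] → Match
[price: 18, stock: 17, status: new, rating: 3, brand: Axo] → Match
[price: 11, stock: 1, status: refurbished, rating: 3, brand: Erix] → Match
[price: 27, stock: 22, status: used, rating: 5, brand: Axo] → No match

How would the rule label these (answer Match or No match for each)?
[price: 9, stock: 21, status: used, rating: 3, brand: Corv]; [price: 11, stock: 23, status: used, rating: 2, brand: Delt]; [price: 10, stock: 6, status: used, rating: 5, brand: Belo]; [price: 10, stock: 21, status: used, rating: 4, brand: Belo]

No match, No match, Match, No match

The classifier is using: stock ≤ 18 AND price ≤ 18.
[price: 9, stock: 21, status: used, rating: 3, brand: Corv]: stock = 21, price = 9, does not fit → No match. [price: 11, stock: 23, status: used, rating: 2, brand: Delt]: stock = 23, price = 11, does not fit → No match. [price: 10, stock: 6, status: used, rating: 5, brand: Belo]: stock = 6, price = 10, satisfies this → Match. [price: 10, stock: 21, status: used, rating: 4, brand: Belo]: stock = 21, price = 10, does not fit → No match.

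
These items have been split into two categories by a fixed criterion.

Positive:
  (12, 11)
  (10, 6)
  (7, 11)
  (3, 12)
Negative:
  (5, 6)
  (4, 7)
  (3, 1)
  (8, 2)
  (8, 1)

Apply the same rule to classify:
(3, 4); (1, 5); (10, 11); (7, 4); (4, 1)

Negative, Negative, Positive, Negative, Negative

One predicate separates the groups cleanly: sum ≥ 15.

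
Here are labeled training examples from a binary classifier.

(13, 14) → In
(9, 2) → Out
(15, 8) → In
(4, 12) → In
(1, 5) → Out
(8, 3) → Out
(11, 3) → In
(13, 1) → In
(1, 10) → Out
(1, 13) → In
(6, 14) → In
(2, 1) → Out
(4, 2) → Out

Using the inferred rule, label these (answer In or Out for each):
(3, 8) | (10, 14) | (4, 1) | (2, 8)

Out, In, Out, Out

Every 'In' example satisfies: sum ≥ 14. None of the 'Out' examples do.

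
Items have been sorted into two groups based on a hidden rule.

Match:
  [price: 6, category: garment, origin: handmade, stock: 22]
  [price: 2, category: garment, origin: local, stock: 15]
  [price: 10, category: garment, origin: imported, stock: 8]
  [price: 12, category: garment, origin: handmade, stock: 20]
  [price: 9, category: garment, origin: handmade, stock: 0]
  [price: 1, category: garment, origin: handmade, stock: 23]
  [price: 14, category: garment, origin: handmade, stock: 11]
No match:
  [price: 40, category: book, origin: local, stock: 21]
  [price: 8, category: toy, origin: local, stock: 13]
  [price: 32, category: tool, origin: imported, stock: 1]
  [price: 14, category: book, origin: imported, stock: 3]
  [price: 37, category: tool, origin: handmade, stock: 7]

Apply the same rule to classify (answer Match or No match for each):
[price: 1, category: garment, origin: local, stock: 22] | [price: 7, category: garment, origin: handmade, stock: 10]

Match, Match

Looking at the examples, the only property every 'Match' case has and every 'No match' case lacks is: category is garment.
[price: 1, category: garment, origin: local, stock: 22] — category is garment, hence Match. [price: 7, category: garment, origin: handmade, stock: 10] — category is garment, hence Match.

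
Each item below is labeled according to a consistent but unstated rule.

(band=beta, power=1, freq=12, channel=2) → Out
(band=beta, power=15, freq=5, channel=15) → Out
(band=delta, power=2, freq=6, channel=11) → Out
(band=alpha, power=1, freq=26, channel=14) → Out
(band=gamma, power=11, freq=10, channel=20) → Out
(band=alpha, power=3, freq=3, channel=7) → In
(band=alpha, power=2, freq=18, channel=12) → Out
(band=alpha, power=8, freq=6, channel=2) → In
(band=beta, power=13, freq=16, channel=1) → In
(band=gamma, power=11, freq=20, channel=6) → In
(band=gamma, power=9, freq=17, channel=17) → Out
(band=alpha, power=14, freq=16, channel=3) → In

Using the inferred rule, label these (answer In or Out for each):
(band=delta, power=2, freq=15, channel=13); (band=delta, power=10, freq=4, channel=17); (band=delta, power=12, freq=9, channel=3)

The distinguishing property — power ≥ 2 AND channel ≤ 7 — holds for all the 'In' cases and none of the 'Out' cases.

Out, Out, In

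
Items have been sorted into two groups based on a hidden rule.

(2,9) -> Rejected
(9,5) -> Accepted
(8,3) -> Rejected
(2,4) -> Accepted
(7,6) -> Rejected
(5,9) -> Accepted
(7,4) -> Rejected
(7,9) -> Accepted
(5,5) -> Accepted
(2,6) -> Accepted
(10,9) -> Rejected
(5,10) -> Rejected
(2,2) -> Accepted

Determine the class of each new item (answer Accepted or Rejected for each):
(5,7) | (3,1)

One predicate separates the groups cleanly: sum is even.

Accepted, Accepted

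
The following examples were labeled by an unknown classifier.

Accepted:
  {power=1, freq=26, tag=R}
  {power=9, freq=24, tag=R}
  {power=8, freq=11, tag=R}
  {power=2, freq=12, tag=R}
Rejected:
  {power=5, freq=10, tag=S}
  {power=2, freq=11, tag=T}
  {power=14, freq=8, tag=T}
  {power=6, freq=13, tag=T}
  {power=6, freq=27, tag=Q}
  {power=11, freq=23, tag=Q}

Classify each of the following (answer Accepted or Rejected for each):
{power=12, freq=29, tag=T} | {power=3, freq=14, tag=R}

Rejected, Accepted

Comparing the two groups points to one rule — tag is R.
{power=12, freq=29, tag=T} → tag is T → Rejected. {power=3, freq=14, tag=R} → tag is R → Accepted.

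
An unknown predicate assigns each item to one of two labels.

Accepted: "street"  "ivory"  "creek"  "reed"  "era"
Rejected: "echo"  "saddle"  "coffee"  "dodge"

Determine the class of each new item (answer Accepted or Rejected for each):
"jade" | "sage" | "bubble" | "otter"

The rule appears to be: contains 'r'.
"jade": no 'r', fails this test → Rejected. "sage": no 'r', fails this test → Rejected. "bubble": no 'r', fails this test → Rejected. "otter": has 'r', checks out → Accepted.

Rejected, Rejected, Rejected, Accepted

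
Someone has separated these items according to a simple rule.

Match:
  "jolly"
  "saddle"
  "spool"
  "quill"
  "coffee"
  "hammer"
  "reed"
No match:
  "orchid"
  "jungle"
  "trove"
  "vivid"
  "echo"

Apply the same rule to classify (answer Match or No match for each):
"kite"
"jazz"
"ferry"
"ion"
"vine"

No match, Match, Match, No match, No match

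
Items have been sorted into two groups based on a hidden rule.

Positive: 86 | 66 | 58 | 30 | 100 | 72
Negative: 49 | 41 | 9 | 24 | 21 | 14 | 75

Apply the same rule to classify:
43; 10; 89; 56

Negative, Negative, Negative, Positive

The simplest hypothesis consistent with all the labels is: even AND at least 30.
43: 43 is odd, 43 ≥ 30, doesn't qualify → Negative. 10: 10 is even, 10 < 30, doesn't qualify → Negative. 89: 89 is odd, 89 ≥ 30, doesn't qualify → Negative. 56: 56 is even, 56 ≥ 30, qualifies → Positive.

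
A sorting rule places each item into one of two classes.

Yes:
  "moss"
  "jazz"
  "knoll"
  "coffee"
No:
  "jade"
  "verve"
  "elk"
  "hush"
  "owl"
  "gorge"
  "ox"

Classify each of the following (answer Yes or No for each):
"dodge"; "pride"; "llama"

No, No, Yes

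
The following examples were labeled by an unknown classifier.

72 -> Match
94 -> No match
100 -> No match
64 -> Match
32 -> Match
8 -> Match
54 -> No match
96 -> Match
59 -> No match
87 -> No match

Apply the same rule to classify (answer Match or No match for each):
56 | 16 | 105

Match, Match, No match

Looking at the examples, the only property every 'Match' case has and every 'No match' case lacks is: multiple of 8.
56 → 56 = 8·7 → Match.
16 → 16 = 8·2 → Match.
105 → 105 = 8·13 + 1 → No match.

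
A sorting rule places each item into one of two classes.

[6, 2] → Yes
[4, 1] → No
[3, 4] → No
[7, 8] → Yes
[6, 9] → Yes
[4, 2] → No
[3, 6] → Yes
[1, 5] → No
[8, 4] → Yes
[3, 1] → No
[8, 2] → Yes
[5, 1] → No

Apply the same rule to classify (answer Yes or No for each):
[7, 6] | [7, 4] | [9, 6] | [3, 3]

Yes, Yes, Yes, No

Every 'Yes' example satisfies: sum ≥ 8. None of the 'No' examples do.
[7, 6] → 7+6 = 13 → Yes.
[7, 4] → 7+4 = 11 → Yes.
[9, 6] → 9+6 = 15 → Yes.
[3, 3] → 3+3 = 6 → No.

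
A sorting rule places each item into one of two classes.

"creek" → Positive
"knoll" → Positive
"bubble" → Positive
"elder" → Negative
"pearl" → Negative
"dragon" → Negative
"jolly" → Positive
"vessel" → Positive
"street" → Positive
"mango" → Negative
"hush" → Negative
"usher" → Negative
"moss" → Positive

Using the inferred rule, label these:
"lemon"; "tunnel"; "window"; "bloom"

Negative, Positive, Negative, Positive

'Positive' ⟺ has a double letter.
"lemon" — no doubled letter, hence Negative. "tunnel" — 'nn' doubled, hence Positive. "window" — no doubled letter, hence Negative. "bloom" — 'oo' doubled, hence Positive.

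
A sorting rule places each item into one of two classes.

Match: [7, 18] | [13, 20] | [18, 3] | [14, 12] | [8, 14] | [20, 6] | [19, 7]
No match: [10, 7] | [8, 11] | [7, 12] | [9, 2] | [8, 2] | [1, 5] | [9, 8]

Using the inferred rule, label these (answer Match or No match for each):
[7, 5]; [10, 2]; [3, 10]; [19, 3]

'Match' ⟺ sum ≥ 21.
No match: [7, 5], since 7+5 = 12.
No match: [10, 2], since 10+2 = 12.
No match: [3, 10], since 3+10 = 13.
Match: [19, 3], since 19+3 = 22.

No match, No match, No match, Match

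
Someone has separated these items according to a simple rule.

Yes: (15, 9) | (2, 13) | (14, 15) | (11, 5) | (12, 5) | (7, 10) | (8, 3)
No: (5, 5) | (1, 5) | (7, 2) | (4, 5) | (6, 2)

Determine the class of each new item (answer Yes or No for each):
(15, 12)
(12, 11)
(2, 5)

'Yes' ⟺ sum ≥ 11.
(15, 12) — 15+12 = 27, hence Yes.
(12, 11) — 12+11 = 23, hence Yes.
(2, 5) — 2+5 = 7, hence No.

Yes, Yes, No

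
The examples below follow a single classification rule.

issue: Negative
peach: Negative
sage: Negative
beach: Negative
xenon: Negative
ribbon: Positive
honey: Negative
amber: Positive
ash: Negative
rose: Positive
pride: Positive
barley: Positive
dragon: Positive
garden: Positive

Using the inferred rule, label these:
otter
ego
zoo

The distinguishing property — contains 'r' — holds for all the 'Positive' cases and none of the 'Negative' cases.
otter: Positive (has 'r'). ego: Negative (no 'r'). zoo: Negative (no 'r').

Positive, Negative, Negative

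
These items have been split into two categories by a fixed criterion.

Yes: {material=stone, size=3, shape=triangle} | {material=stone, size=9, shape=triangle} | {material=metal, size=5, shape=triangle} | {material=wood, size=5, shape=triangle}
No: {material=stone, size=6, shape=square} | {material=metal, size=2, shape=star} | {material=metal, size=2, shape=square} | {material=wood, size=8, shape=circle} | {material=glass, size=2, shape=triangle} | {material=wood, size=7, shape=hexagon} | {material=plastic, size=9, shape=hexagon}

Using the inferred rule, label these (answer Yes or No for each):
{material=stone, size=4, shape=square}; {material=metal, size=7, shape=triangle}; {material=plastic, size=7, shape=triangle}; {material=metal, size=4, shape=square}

No, Yes, Yes, No

The rule appears to be: shape is triangle AND size ≥ 3.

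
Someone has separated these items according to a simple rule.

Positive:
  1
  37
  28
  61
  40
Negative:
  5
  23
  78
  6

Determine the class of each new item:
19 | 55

Positive, Positive

The rule appears to be: ≡ 1 (mod 3).
19: Positive (19 mod 3 = 1). 55: Positive (55 mod 3 = 1).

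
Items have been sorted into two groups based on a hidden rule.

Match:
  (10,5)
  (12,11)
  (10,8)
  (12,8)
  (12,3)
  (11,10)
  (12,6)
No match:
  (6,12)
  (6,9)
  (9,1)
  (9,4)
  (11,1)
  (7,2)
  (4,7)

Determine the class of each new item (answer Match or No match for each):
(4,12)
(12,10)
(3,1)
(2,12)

The simplest hypothesis consistent with all the labels is: first > second AND sum ≥ 15.
(4,12): 4 < 12, 4+12 = 16 — doesn't match, so No match.
(12,10): 12 > 10, 12+10 = 22 — fits, so Match.
(3,1): 3 > 1, 3+1 = 4 — doesn't match, so No match.
(2,12): 2 < 12, 2+12 = 14 — doesn't match, so No match.

No match, Match, No match, No match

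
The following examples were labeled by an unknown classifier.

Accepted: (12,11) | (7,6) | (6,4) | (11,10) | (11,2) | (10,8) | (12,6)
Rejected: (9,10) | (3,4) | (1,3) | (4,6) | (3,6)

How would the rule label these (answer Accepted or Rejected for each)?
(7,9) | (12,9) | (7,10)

The distinguishing property — first > second — holds for all the 'Accepted' cases and none of the 'Rejected' cases.
(7,9): 7 < 9 — fails this test, so Rejected. (12,9): 12 > 9 — matches, so Accepted. (7,10): 7 < 10 — fails this test, so Rejected.

Rejected, Accepted, Rejected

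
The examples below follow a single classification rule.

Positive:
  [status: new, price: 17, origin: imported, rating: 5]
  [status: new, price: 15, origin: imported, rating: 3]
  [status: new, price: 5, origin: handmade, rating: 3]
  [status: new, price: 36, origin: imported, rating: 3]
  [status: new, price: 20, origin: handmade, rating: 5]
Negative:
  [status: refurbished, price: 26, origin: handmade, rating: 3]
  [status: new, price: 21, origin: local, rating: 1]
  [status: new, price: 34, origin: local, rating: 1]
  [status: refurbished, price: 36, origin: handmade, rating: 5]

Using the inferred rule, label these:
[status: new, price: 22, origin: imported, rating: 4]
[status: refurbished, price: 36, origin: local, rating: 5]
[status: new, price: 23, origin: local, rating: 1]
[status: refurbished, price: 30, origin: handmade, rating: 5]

Positive, Negative, Negative, Negative

Rule: status is new AND rating ≥ 3. This holds for each 'Positive' example and fails for each 'Negative' one.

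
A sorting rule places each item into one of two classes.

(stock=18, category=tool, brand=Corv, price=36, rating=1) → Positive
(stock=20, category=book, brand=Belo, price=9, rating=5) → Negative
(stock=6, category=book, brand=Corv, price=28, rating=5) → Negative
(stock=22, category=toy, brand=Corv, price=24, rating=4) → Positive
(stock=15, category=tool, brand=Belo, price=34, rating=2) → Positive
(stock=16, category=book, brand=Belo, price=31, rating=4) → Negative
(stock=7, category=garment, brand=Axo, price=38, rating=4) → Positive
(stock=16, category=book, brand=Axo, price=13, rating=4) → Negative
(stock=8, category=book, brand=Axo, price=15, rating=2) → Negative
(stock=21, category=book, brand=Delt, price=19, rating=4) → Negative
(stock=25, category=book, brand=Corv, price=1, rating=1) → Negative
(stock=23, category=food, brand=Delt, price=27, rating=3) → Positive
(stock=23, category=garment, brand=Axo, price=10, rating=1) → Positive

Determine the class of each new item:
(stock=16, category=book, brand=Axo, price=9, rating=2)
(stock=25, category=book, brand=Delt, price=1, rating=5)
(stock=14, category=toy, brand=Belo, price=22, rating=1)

Negative, Negative, Positive

The common property of the 'Positive' items is: category is not book. No 'Negative' item has it.
(stock=16, category=book, brand=Axo, price=9, rating=2): category is book — does not pass, so Negative.
(stock=25, category=book, brand=Delt, price=1, rating=5): category is book — does not pass, so Negative.
(stock=14, category=toy, brand=Belo, price=22, rating=1): category is toy — qualifies, so Positive.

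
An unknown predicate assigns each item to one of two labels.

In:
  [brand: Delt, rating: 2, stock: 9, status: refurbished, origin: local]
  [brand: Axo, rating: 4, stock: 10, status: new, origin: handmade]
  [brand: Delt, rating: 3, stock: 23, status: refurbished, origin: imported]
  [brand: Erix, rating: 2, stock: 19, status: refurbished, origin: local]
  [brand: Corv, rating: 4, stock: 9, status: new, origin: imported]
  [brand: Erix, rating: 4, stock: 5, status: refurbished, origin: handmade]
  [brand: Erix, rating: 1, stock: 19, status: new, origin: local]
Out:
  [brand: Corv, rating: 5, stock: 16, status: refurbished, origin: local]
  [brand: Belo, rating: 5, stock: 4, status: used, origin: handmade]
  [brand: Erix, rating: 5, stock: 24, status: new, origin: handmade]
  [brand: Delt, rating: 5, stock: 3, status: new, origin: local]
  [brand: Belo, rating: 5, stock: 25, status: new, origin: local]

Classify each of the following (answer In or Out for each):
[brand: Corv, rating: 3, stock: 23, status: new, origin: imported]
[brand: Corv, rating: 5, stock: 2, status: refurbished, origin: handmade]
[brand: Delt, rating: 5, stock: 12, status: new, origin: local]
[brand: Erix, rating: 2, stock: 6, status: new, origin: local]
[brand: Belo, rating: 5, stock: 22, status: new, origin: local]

In, Out, Out, In, Out

The simplest hypothesis consistent with all the labels is: rating ≤ 4.
[brand: Corv, rating: 3, stock: 23, status: new, origin: imported] — rating = 3, hence In.
[brand: Corv, rating: 5, stock: 2, status: refurbished, origin: handmade] — rating = 5, hence Out.
[brand: Delt, rating: 5, stock: 12, status: new, origin: local] — rating = 5, hence Out.
[brand: Erix, rating: 2, stock: 6, status: new, origin: local] — rating = 2, hence In.
[brand: Belo, rating: 5, stock: 22, status: new, origin: local] — rating = 5, hence Out.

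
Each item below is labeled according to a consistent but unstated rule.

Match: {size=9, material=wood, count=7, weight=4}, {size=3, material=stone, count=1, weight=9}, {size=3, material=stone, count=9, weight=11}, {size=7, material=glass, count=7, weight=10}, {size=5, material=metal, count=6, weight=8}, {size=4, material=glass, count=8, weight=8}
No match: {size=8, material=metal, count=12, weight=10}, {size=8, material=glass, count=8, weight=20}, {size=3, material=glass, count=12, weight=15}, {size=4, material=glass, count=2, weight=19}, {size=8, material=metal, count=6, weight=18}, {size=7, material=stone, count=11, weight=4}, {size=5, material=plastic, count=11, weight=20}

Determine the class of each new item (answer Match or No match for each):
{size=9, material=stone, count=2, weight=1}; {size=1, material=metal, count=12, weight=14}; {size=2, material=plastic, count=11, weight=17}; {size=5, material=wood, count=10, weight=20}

All 'Match' examples share one property — count ≤ 9 AND weight ≤ 11 — and every 'No match' example lacks it.
{size=9, material=stone, count=2, weight=1}: Match (count = 2, weight = 1). {size=1, material=metal, count=12, weight=14}: No match (count = 12, weight = 14). {size=2, material=plastic, count=11, weight=17}: No match (count = 11, weight = 17). {size=5, material=wood, count=10, weight=20}: No match (count = 10, weight = 20).

Match, No match, No match, No match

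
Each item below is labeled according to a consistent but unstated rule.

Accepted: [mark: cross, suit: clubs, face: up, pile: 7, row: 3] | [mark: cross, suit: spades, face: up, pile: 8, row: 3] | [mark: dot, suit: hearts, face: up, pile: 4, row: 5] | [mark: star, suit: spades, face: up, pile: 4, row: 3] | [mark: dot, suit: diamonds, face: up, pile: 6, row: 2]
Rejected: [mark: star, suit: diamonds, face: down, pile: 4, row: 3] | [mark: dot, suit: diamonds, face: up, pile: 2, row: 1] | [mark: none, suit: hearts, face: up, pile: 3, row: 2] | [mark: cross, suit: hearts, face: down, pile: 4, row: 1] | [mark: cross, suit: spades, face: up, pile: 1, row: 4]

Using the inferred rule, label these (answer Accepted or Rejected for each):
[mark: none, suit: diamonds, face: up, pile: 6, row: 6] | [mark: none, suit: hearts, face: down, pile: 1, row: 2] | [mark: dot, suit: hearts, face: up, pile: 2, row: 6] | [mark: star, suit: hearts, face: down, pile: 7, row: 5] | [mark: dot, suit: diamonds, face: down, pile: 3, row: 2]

Every 'Accepted' example satisfies: face is up AND pile ≥ 4. None of the 'Rejected' examples do.
[mark: none, suit: diamonds, face: up, pile: 6, row: 6] — face is up, pile = 6, hence Accepted. [mark: none, suit: hearts, face: down, pile: 1, row: 2] — face is down, pile = 1, hence Rejected. [mark: dot, suit: hearts, face: up, pile: 2, row: 6] — face is up, pile = 2, hence Rejected. [mark: star, suit: hearts, face: down, pile: 7, row: 5] — face is down, pile = 7, hence Rejected. [mark: dot, suit: diamonds, face: down, pile: 3, row: 2] — face is down, pile = 3, hence Rejected.

Accepted, Rejected, Rejected, Rejected, Rejected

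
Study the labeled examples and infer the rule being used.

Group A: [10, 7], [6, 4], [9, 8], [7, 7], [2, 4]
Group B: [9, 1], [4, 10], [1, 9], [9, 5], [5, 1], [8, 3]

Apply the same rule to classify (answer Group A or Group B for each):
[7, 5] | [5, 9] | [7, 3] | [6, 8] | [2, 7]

Group A, Group B, Group B, Group A, Group B

The pattern is that an item is 'Group A' exactly when: |first − second| ≤ 3.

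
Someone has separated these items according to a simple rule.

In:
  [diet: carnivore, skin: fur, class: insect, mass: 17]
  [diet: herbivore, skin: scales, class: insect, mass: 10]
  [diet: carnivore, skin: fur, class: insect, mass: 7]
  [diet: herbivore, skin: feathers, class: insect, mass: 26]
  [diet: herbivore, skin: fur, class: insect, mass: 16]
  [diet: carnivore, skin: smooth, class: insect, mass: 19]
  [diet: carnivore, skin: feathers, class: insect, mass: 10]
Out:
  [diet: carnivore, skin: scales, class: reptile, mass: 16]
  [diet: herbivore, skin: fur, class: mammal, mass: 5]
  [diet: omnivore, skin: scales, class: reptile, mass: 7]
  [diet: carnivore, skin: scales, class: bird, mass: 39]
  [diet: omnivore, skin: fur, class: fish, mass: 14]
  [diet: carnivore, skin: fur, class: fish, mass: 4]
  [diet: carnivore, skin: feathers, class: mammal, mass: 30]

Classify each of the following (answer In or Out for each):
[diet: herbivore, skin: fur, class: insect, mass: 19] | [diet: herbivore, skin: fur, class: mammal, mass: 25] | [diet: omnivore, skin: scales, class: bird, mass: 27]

In, Out, Out

'In' ⟺ class is insect.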